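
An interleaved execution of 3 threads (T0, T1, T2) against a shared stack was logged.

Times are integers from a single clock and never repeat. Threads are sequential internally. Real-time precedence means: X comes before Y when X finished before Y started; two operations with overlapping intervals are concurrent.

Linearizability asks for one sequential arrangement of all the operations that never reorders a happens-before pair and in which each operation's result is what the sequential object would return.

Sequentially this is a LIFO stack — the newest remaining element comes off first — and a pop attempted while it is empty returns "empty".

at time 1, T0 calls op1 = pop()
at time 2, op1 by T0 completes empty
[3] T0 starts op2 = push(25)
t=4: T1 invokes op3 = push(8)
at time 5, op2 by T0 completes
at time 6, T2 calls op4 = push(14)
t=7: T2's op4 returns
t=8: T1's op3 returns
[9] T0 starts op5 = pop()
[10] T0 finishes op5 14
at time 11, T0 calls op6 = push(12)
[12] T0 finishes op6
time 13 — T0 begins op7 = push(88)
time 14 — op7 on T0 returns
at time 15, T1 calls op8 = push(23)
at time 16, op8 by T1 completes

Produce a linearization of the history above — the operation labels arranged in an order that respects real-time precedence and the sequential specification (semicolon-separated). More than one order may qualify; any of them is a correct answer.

op1; op2; op3; op4; op5; op6; op7; op8

1. op1 pop() → empty, leaving stack <>
2. op2 push(25), leaving stack <25>
3. op3 push(8), leaving stack <25,8>
4. op4 push(14), leaving stack <25,8,14>
5. op5 pop() → 14, leaving stack <25,8>
6. op6 push(12), leaving stack <25,8,12>
7. op7 push(88), leaving stack <25,8,12,88>
8. op8 push(23), leaving stack <25,8,12,88,23>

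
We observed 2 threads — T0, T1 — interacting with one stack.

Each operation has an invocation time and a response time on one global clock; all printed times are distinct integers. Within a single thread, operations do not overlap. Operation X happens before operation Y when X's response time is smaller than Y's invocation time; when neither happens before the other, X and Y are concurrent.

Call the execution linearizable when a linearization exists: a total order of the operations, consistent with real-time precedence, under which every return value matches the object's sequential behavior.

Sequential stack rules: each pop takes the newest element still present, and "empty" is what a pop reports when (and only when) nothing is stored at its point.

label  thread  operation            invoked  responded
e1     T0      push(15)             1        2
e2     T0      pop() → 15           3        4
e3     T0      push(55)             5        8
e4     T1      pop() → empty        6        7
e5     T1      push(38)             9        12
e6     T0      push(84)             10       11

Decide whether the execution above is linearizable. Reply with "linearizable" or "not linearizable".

a witness: e1, e2, e4, e3, e5, e6
after step 1 (e1 push(15)): stack <15>
after step 2 (e2 pop() → 15): stack <>
after step 3 (e4 pop() → empty): stack <>
after step 4 (e3 push(55)): stack <55>
after step 5 (e5 push(38)): stack <55,38>
after step 6 (e6 push(84)): stack <55,38,84>

linearizable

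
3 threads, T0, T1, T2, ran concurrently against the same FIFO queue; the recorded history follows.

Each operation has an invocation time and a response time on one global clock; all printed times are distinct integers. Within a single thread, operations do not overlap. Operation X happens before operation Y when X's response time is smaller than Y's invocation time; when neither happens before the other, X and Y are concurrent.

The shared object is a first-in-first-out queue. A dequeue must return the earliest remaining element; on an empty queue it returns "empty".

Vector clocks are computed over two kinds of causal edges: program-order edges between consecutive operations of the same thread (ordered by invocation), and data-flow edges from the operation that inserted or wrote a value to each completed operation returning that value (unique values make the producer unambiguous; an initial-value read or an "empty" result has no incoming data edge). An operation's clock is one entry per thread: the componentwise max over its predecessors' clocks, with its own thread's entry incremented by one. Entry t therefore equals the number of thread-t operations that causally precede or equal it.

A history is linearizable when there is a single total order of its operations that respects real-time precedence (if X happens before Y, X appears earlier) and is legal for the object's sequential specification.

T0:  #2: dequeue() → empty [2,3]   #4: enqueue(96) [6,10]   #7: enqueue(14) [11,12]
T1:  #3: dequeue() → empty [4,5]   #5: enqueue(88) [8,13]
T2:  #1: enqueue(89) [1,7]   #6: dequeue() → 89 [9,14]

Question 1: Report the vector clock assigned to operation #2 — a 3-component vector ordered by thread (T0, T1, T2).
(1, 0, 0)

root op #1, invoked 1: fresh clock plus T2's own tick → (0, 0, 1)
root op #3, invoked 4: fresh clock plus T1's own tick → (0, 1, 0)
root op #2, invoked 2: fresh clock plus T0's own tick → (1, 0, 0)
merge at #6 (invoked 9): VC(#1)=(0, 0, 1), own-thread bump on T2 → (0, 0, 2)
merge at #5 (invoked 8): VC(#3)=(0, 1, 0), own-thread bump on T1 → (0, 2, 0)
merge at #4 (invoked 6): VC(#2)=(1, 0, 0), own-thread bump on T0 → (2, 0, 0)
merge at #7 (invoked 11): VC(#4)=(2, 0, 0), own-thread bump on T0 → (3, 0, 0)
target: VC(#2) = (1, 0, 0)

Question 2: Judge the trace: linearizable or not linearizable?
linearizable

one valid linearization: #2, #3, #1, #4, #5, #6, #7
1. #2 dequeue() → empty, leaving queue <>
2. #3 dequeue() → empty, leaving queue <>
3. #1 enqueue(89), leaving queue <89>
4. #4 enqueue(96), leaving queue <89,96>
5. #5 enqueue(88), leaving queue <89,96,88>
6. #6 dequeue() → 89, leaving queue <96,88>
7. #7 enqueue(14), leaving queue <96,88,14>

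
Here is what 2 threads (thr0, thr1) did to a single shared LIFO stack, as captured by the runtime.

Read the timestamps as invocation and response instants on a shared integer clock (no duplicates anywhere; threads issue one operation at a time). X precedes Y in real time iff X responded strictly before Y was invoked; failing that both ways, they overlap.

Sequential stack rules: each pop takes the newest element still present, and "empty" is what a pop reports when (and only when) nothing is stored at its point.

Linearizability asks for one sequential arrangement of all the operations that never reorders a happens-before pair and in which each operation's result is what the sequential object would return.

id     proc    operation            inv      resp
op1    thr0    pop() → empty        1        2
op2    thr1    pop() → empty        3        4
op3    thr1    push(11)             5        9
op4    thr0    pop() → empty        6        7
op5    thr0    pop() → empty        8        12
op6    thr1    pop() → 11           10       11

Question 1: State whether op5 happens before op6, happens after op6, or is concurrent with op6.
op5 spans [8,12], op6 spans [10,11]
the intervals overlap in both directions

concurrent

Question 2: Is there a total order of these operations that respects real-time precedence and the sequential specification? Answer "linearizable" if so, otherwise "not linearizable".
witness order: op1, op2, op4, op3, op6, op5
step 1: op1 pop() → empty — stack <>
step 2: op2 pop() → empty — stack <>
step 3: op4 pop() → empty — stack <>
step 4: op3 push(11) — stack <11>
step 5: op6 pop() → 11 — stack <>
step 6: op5 pop() → empty — stack <>

linearizable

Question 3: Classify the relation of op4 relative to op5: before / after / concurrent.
op4 spans [6,7], op5 spans [8,12]
resp(op4)=7 < inv(op5)=8

before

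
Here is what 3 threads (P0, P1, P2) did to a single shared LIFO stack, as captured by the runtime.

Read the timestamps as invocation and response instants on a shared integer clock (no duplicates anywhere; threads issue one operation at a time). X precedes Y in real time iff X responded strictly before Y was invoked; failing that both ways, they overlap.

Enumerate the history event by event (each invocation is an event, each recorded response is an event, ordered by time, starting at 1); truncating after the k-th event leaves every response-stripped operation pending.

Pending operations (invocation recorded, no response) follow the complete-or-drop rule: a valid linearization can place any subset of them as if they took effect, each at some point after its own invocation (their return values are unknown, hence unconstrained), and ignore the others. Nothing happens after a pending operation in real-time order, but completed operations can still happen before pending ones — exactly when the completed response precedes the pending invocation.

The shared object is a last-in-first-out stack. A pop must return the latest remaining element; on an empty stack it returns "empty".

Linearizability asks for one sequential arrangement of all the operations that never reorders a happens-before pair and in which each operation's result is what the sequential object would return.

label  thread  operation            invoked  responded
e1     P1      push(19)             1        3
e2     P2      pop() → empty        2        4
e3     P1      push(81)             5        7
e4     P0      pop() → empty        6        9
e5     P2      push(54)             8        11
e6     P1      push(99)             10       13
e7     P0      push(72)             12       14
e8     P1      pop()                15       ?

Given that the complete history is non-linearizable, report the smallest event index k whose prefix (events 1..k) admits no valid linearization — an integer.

a valid linearization of events 1..8 exists, for instance e2, e1, e3:
after step 1 (e2 pop() → empty): stack <>
after step 2 (e1 push(19)): stack <19>
after step 3 (e3 push(81)): stack <19,81>
with event 9 included (e4 responding at time 9), all real-time-consistent orders fail
no completion choice of the 1 pending operation (e5) rescues it — every subset was tried
sample order e1, e2, e3, e4 (pending dropped) stalls at step 2 — e2 pop() → empty has no legal effect
sample order e1, e2, e4, e3 (pending dropped) stalls at step 2 — e2 pop() → empty has no legal effect

9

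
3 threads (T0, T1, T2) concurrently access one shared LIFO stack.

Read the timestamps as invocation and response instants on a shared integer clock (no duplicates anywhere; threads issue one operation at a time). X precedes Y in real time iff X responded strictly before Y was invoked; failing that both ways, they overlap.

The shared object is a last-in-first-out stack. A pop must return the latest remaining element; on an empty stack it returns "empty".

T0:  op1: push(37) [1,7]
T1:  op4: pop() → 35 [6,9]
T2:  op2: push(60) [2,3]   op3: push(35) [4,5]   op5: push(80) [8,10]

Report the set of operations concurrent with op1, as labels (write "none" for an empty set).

op2, op3, op4

op1 spans [1,7]: anything still running between times 1 and 7 counts as concurrent
op2 [2,3]: concurrent
op3 [4,5]: concurrent
op4 [6,9]: concurrent
op5 [8,10]: after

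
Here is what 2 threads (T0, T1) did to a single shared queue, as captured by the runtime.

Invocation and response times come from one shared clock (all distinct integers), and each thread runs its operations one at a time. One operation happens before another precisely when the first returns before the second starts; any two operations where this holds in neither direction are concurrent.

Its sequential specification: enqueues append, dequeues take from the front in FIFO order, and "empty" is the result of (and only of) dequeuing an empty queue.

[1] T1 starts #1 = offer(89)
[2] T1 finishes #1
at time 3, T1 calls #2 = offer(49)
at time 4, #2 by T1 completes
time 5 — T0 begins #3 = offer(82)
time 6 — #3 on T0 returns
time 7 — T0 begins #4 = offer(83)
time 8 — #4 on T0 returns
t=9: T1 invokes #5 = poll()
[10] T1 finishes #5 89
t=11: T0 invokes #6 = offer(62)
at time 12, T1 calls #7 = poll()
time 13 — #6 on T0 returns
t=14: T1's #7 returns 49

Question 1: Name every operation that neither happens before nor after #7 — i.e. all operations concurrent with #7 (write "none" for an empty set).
Answer: #6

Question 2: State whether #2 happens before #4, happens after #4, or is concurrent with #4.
Answer: before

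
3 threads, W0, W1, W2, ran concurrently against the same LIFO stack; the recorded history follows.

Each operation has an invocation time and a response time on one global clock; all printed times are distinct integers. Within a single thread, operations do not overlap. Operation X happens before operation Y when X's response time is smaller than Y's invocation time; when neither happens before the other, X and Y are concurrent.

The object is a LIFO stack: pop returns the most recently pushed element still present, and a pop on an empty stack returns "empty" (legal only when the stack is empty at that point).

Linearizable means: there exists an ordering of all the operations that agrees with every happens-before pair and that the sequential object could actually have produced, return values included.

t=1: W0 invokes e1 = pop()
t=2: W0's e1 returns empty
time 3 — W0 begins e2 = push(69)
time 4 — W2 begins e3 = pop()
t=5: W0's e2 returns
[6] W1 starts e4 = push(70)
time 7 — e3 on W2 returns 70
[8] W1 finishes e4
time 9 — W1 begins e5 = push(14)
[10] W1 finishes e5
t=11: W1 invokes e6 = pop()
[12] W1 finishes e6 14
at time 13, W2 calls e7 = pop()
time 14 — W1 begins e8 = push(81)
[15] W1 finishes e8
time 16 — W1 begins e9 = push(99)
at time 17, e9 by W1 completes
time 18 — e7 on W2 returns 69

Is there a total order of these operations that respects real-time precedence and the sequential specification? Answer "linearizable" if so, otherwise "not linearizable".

a witness: e1, e2, e4, e3, e5, e6, e7, e8, e9
after step 1 (e1 pop() → empty): stack <>
after step 2 (e2 push(69)): stack <69>
after step 3 (e4 push(70)): stack <69,70>
after step 4 (e3 pop() → 70): stack <69>
after step 5 (e5 push(14)): stack <69,14>
after step 6 (e6 pop() → 14): stack <69>
after step 7 (e7 pop() → 69): stack <>
after step 8 (e8 push(81)): stack <81>
after step 9 (e9 push(99)): stack <81,99>

linearizable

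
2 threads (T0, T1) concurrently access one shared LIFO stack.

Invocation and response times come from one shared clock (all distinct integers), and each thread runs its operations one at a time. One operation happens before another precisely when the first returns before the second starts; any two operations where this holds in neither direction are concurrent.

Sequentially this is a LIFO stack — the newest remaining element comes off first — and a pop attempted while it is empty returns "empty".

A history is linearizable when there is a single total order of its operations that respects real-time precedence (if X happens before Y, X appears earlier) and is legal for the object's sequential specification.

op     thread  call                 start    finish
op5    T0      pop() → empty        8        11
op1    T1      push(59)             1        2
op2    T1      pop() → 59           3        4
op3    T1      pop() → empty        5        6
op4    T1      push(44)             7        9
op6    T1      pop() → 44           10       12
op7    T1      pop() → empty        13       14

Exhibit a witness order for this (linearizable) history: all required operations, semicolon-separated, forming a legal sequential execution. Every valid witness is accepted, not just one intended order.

after step 1 (op1 push(59)): stack <59>
after step 2 (op2 pop() → 59): stack <>
after step 3 (op3 pop() → empty): stack <>
after step 4 (op4 push(44)): stack <44>
after step 5 (op6 pop() → 44): stack <>
after step 6 (op5 pop() → empty): stack <>
after step 7 (op7 pop() → empty): stack <>

op1; op2; op3; op4; op6; op5; op7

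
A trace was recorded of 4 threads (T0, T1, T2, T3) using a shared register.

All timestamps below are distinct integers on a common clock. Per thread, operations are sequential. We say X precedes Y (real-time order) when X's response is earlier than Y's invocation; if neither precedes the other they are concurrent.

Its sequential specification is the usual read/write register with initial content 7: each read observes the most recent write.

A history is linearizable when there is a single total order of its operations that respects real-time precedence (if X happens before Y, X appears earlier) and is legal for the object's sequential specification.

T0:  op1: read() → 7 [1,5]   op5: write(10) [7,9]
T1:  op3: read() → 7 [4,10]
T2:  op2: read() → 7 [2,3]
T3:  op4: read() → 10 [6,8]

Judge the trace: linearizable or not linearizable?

linearizable

one valid linearization: op1, op2, op3, op5, op4
after step 1 (op1 read() → 7): value 7
after step 2 (op2 read() → 7): value 7
after step 3 (op3 read() → 7): value 7
after step 4 (op5 write(10)): value 10
after step 5 (op4 read() → 10): value 10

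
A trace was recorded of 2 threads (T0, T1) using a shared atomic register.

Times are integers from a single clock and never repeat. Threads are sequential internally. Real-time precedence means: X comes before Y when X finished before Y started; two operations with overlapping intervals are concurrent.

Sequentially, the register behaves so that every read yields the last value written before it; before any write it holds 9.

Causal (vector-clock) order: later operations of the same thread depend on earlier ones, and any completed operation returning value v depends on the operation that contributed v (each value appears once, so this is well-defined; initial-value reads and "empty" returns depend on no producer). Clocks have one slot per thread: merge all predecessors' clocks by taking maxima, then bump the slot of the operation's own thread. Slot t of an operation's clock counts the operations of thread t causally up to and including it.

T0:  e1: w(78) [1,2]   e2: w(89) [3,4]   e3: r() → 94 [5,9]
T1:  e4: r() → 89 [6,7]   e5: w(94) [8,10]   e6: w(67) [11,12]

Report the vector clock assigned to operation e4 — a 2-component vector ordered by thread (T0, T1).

(2, 1)

invoked at 1, e1 has no predecessors; its own T0 bump gives (1, 0)
from VC(e1)=(1, 0), e2 (invoked 3) maxes components and bumps T0 → (2, 0)
from VC(e2)=(2, 0), e4 (invoked 6) maxes components and bumps T1 → (2, 1)
from VC(e4)=(2, 1), e5 (invoked 8) maxes components and bumps T1 → (2, 2)
from VC(e5)=(2, 2), e6 (invoked 11) maxes components and bumps T1 → (2, 3)
from VC(e2)=(2, 0), VC(e5)=(2, 2), e3 (invoked 5) maxes components and bumps T0 → (3, 2)
target: VC(e4) = (2, 1)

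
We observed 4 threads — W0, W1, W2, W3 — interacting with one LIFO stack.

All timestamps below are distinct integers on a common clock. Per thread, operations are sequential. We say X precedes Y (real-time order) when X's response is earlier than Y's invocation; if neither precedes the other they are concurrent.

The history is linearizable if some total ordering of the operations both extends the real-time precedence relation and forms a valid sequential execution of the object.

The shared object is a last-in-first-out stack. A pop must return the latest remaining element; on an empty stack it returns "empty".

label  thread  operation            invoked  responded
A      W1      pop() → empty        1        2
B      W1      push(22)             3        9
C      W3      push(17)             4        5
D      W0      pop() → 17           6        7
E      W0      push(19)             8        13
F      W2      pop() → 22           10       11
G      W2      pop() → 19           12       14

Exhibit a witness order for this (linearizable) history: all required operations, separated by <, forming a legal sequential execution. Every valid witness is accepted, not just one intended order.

A < B < C < D < F < E < G

step 1: A pop() → empty — stack <>
step 2: B push(22) — stack <22>
step 3: C push(17) — stack <22,17>
step 4: D pop() → 17 — stack <22>
step 5: F pop() → 22 — stack <>
step 6: E push(19) — stack <19>
step 7: G pop() → 19 — stack <>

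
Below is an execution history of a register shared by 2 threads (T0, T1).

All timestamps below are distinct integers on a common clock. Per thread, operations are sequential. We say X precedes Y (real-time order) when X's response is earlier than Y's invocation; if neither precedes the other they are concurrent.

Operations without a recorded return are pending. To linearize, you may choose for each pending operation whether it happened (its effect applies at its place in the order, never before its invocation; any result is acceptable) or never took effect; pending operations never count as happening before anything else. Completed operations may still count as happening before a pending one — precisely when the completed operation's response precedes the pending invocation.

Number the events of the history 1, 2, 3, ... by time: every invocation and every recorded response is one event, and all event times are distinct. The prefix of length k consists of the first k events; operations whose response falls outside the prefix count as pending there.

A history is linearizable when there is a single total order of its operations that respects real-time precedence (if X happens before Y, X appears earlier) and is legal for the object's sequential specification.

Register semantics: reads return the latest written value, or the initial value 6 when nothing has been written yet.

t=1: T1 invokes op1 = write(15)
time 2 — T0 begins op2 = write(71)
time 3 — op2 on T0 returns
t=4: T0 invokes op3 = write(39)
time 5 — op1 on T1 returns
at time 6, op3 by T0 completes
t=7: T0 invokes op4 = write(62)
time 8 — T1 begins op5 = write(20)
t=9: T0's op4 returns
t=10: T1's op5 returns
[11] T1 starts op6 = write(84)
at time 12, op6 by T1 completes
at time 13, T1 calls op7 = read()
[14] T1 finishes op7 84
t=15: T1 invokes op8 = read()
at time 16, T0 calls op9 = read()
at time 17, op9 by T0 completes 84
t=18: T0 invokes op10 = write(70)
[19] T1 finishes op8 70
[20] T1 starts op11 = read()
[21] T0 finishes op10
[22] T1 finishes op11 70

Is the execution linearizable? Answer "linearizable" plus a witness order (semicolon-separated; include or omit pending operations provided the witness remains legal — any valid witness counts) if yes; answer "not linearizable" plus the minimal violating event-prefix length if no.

linearizable — witness: op1; op2; op3; op4; op5; op6; op7; op9; op10; op8; op11

1. op1 write(15), leaving value 15
2. op2 write(71), leaving value 71
3. op3 write(39), leaving value 39
4. op4 write(62), leaving value 62
5. op5 write(20), leaving value 20
6. op6 write(84), leaving value 84
7. op7 read() → 84, leaving value 84
8. op9 read() → 84, leaving value 84
9. op10 write(70), leaving value 70
10. op8 read() → 70, leaving value 70
11. op11 read() → 70, leaving value 70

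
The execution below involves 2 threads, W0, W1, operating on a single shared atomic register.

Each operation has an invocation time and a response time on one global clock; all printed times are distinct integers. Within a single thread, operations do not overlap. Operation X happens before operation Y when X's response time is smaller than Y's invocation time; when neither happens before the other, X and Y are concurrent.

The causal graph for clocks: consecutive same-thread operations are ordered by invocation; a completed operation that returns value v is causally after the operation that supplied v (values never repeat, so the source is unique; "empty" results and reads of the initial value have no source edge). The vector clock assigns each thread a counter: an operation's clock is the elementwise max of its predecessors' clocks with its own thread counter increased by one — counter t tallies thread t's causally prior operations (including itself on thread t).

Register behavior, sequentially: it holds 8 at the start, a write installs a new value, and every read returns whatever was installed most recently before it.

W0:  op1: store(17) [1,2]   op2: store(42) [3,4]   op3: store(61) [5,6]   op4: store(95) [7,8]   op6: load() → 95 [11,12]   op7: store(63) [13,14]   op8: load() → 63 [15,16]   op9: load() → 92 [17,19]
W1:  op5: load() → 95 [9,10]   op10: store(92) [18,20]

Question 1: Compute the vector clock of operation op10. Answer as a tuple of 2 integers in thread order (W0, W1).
(4, 2)

no predecessors for op1 (invoked 1): W0 increments from zero → (1, 0)
op2 (invocation 3): componentwise max over VC(op1)=(1, 0), +1 at W0, giving (2, 0)
op3 (invocation 5): componentwise max over VC(op2)=(2, 0), +1 at W0, giving (3, 0)
op4 (invocation 7): componentwise max over VC(op3)=(3, 0), +1 at W0, giving (4, 0)
op5 (invocation 9): componentwise max over VC(op4)=(4, 0), +1 at W1, giving (4, 1)
op6 (invocation 11): componentwise max over VC(op4)=(4, 0), +1 at W0, giving (5, 0)
op10 (invocation 18): componentwise max over VC(op5)=(4, 1), +1 at W1, giving (4, 2)
op7 (invocation 13): componentwise max over VC(op6)=(5, 0), +1 at W0, giving (6, 0)
op8 (invocation 15): componentwise max over VC(op7)=(6, 0), +1 at W0, giving (7, 0)
op9 (invocation 17): componentwise max over VC(op8)=(7, 0), VC(op10)=(4, 2), +1 at W0, giving (8, 2)
target: VC(op10) = (4, 2)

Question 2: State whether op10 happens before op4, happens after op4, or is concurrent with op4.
after

op10 spans [18,20], op4 spans [7,8]
resp(op4)=8 < inv(op10)=18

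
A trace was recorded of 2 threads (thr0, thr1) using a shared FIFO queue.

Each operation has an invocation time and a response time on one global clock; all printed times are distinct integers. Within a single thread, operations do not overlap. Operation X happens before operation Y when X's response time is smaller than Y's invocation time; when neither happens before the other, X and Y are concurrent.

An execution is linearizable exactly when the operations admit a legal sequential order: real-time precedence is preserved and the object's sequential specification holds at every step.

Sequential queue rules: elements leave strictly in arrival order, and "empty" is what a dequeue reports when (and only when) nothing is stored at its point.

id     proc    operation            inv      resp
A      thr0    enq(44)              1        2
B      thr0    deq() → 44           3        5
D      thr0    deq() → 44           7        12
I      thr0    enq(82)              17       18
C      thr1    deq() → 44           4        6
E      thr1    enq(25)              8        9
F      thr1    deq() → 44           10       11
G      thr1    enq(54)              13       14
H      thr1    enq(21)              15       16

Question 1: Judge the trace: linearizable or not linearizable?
already the first 6 events (up to C's response at time 6) admit no linearization; the first 5 still do
the 3 completed operations admit 2 real-time orders; each fails the FIFO queue replay
sample order A, B, C stalls at step 3 — C deq() → 44 has no legal effect
sample order A, C, B stalls at step 3 — B deq() → 44 has no legal effect

not linearizable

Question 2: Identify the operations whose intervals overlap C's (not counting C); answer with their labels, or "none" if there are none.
concurrent with C ([4,6]): every op whose interval crosses 4..6
A [1,2]: before
B [3,5]: concurrent
D [7,12]: after
E [8,9]: after
F [10,11]: after
G [13,14]: after
H [15,16]: after
I [17,18]: after

B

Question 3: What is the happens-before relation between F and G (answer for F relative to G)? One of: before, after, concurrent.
F spans [10,11], G spans [13,14]
resp(F)=11 < inv(G)=13

before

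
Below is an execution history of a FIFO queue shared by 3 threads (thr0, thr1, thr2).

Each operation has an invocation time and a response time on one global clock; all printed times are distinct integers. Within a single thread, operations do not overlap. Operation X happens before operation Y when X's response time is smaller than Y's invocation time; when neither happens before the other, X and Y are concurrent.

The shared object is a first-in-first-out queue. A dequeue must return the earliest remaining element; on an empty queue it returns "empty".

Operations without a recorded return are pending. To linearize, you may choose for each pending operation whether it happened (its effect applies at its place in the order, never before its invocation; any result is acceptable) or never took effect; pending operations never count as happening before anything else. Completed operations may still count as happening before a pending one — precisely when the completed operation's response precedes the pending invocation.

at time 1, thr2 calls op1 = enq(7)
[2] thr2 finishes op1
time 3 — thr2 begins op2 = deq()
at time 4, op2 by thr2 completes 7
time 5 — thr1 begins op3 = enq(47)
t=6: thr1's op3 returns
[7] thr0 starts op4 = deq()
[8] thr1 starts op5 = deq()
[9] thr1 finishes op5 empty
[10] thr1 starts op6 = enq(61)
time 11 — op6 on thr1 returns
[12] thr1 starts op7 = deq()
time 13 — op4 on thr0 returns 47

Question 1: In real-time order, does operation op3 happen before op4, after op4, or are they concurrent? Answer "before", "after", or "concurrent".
Answer: before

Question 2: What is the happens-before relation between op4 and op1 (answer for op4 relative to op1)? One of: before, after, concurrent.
Answer: after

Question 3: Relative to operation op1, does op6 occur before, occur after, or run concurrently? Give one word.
Answer: after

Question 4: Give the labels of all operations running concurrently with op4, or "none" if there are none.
Answer: op5, op6, op7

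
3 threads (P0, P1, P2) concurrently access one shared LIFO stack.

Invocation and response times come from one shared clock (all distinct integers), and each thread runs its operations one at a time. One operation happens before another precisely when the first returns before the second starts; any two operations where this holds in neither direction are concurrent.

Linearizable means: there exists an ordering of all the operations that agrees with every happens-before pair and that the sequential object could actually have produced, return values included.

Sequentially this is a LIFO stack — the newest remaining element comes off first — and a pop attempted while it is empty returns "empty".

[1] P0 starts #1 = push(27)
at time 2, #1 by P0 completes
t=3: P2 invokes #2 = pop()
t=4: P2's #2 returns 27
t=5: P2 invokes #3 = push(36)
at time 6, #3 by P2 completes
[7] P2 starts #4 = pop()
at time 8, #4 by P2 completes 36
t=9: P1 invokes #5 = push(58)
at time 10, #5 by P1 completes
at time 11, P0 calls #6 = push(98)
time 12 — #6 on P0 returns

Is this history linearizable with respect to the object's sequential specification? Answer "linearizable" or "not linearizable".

one valid linearization: #1, #2, #3, #4, #5, #6
after step 1 (#1 push(27)): stack <27>
after step 2 (#2 pop() → 27): stack <>
after step 3 (#3 push(36)): stack <36>
after step 4 (#4 pop() → 36): stack <>
after step 5 (#5 push(58)): stack <58>
after step 6 (#6 push(98)): stack <58,98>

linearizable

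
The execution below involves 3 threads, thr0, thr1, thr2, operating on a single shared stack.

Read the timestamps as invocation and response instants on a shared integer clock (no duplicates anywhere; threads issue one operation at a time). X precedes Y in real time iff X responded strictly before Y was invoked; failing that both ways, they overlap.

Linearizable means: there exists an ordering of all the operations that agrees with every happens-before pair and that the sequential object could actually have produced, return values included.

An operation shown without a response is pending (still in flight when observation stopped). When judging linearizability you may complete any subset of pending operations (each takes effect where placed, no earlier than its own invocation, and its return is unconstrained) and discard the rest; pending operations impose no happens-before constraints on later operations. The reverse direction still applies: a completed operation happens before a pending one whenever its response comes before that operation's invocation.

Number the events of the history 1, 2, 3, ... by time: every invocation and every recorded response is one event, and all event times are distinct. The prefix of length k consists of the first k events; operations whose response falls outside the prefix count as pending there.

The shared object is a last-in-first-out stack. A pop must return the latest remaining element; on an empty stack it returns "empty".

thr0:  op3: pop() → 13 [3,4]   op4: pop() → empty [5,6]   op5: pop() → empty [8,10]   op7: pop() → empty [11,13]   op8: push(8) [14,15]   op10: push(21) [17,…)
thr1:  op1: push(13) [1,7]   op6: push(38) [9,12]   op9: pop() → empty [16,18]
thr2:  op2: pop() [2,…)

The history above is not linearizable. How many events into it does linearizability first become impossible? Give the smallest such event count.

one valid order for events 1..17 is op1, op3, op2, op4, op5, op7, op6, op8:
after step 1 (op1 push(13)): stack <13>
after step 2 (op3 pop() → 13): stack <>
after step 3 (op2 pop() (pending, included)): stack <>
after step 4 (op4 pop() → empty): stack <>
after step 5 (op5 pop() → empty): stack <>
after step 6 (op7 pop() → empty): stack <>
after step 7 (op6 push(38)): stack <38>
after step 8 (op8 push(8)): stack <38,8>
include event 18 — op9 responding at 18 — and every candidate order breaks
include/drop combinations of the 2 pending operations (op2, op10) were all tried; none helps
one such order, op1, op3, op4, op5, op6, op7, op8, op9 (pending dropped), breaks at step 6 where op7 pop() → empty is illegal
one such order, op1, op3, op4, op5, op7, op6, op8, op9 (pending dropped), breaks at step 8 where op9 pop() → empty is illegal

18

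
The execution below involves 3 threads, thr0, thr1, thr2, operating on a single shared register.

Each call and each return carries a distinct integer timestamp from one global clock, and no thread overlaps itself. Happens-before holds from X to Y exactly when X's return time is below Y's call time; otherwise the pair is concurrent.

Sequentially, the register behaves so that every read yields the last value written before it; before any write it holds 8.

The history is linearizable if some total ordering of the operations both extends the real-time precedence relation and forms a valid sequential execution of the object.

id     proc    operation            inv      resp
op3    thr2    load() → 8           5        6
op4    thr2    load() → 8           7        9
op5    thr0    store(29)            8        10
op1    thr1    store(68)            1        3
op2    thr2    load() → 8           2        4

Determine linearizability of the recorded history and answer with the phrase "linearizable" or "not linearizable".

not linearizable

the violation lands at event 6, op3's response at time 6: events 1..5 linearize, events 1..6 do not
checked exhaustively: 2 real-time-consistent orders of 3 completed operations, zero legal register replays
e.g. op1, op2, op3: illegal at step 2, since op2 load() → 8 cannot apply there
e.g. op2, op1, op3: illegal at step 3, since op3 load() → 8 cannot apply there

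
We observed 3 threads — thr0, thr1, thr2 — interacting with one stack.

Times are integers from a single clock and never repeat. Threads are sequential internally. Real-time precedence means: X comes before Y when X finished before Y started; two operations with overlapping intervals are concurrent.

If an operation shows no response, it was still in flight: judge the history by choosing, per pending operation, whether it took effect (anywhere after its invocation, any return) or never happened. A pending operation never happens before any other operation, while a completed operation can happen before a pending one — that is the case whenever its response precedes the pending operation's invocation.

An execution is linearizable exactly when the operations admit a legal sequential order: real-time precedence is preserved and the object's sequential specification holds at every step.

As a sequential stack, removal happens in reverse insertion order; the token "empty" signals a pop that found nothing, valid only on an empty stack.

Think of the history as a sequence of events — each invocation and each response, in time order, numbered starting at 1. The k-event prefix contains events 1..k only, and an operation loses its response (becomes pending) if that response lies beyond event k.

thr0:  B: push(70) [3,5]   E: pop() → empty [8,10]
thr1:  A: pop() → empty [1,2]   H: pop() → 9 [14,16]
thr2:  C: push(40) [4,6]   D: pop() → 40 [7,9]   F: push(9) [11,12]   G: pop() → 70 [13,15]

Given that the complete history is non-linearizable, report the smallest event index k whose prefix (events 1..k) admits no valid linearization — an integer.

10

events 1..9 are linearizable, e.g. via A, B, C, D:
after step 1 (A pop() → empty): stack <>
after step 2 (B push(70)): stack <70>
after step 3 (C push(40)): stack <70,40>
after step 4 (D pop() → 40): stack <70>
include event 10 — E responding at 10 — and every candidate order breaks
one such order, A, B, C, D, E, breaks at step 5 where E pop() → empty is illegal
one such order, A, B, C, E, D, breaks at step 4 where E pop() → empty is illegal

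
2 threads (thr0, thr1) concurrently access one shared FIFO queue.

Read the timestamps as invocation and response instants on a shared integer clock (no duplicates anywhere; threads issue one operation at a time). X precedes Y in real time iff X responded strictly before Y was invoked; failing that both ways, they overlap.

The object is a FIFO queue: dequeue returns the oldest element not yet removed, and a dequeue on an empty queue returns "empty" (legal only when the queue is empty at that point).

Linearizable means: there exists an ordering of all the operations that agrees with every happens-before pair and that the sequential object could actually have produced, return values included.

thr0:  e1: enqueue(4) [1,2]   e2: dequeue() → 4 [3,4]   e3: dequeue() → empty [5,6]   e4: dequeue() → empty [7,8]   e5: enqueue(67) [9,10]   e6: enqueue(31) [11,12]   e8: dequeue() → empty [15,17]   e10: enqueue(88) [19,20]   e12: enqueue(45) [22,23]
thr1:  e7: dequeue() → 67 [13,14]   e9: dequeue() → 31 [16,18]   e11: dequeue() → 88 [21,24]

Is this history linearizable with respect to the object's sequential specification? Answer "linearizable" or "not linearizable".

linearizable

one valid linearization: e1, e2, e3, e4, e5, e6, e7, e9, e8, e10, e11, e12
step 1: e1 enqueue(4) — queue <4>
step 2: e2 dequeue() → 4 — queue <>
step 3: e3 dequeue() → empty — queue <>
step 4: e4 dequeue() → empty — queue <>
step 5: e5 enqueue(67) — queue <67>
step 6: e6 enqueue(31) — queue <67,31>
step 7: e7 dequeue() → 67 — queue <31>
step 8: e9 dequeue() → 31 — queue <>
step 9: e8 dequeue() → empty — queue <>
step 10: e10 enqueue(88) — queue <88>
step 11: e11 dequeue() → 88 — queue <>
step 12: e12 enqueue(45) — queue <45>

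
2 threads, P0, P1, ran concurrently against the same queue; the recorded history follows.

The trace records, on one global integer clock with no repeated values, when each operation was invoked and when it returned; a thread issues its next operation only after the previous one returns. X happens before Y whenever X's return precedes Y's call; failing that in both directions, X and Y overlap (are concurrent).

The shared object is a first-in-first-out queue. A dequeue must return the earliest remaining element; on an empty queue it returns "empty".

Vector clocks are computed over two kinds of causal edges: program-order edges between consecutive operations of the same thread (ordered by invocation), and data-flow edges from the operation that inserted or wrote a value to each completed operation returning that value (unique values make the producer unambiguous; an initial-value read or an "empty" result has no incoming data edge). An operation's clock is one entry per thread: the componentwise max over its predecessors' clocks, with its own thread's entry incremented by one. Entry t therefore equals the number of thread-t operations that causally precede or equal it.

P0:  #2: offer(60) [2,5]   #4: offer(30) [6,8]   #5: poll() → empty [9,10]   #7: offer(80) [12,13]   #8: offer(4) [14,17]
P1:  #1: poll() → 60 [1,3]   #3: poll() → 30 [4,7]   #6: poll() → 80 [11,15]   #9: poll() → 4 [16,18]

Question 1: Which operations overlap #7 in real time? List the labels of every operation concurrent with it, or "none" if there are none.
Answer: #6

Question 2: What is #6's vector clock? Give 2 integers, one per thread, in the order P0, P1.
Answer: (4, 3)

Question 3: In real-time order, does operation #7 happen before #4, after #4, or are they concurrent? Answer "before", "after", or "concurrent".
Answer: after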